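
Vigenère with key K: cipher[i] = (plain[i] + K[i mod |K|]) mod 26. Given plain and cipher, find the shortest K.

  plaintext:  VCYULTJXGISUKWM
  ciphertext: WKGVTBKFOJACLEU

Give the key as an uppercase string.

BII

  i= 0: W-V =  1 → B
  i= 1: K-C =  8 → I
  i= 2: G-Y =  8 → I
  i= 3: V-U =  1 → B
  i= 4: T-L =  8 → I
  i= 5: B-T =  8 → I
  i= 6: K-J =  1 → B
  i= 7: F-X =  8 → I
  i= 8: O-G =  8 → I
  i= 9: J-I =  1 → B
  i=10: A-S =  8 → I
  i=11: C-U =  8 → I
  i=12: L-K =  1 → B
  i=13: E-W =  8 → I
  i=14: U-M =  8 → I
  shifts repeat with period 3: BII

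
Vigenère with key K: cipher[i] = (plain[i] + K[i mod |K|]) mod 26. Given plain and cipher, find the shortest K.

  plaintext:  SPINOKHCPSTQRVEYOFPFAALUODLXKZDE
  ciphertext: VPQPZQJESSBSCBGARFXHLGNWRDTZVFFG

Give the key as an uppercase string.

DAICLGCC

  i= 0: V-S =  3 → D
  i= 1: P-P =  0 → A
  i= 2: Q-I =  8 → I
  i= 3: P-N =  2 → C
  i= 4: Z-O = 11 → L
  i= 5: Q-K =  6 → G
  i= 6: J-H =  2 → C
  i= 7: E-C =  2 → C
  i= 8: S-P =  3 → D
  i= 9: S-S =  0 → A
  i=10: B-T =  8 → I
  i=11: S-Q =  2 → C
  i=12: C-R = 11 → L
  i=13: B-V =  6 → G
  i=14: G-E =  2 → C
  i=15: A-Y =  2 → C
  i=16: R-O =  3 → D
  i=17: F-F =  0 → A
  i=18: X-P =  8 → I
  i=19: H-F =  2 → C
  i=20: L-A = 11 → L
  i=21: G-A =  6 → G
  i=22: N-L =  2 → C
  i=23: W-U =  2 → C
  i=24: R-O =  3 → D
  i=25: D-D =  0 → A
  i=26: T-L =  8 → I
  i=27: Z-X =  2 → C
  i=28: V-K = 11 → L
  i=29: F-Z =  6 → G
  i=30: F-D =  2 → C
  i=31: G-E =  2 → C
  shifts repeat with period 8: DAICLGCC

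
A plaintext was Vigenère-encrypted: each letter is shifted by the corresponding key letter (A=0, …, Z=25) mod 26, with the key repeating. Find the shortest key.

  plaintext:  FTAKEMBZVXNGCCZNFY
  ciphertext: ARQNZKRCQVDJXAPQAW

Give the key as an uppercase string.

  i= 0: A-F = 21 → V
  i= 1: R-T = 24 → Y
  i= 2: Q-A = 16 → Q
  i= 3: N-K =  3 → D
  i= 4: Z-E = 21 → V
  i= 5: K-M = 24 → Y
  i= 6: R-B = 16 → Q
  i= 7: C-Z =  3 → D
  i= 8: Q-V = 21 → V
  i= 9: V-X = 24 → Y
  i=10: D-N = 16 → Q
  i=11: J-G =  3 → D
  i=12: X-C = 21 → V
  i=13: A-C = 24 → Y
  i=14: P-Z = 16 → Q
  i=15: Q-N =  3 → D
  i=16: A-F = 21 → V
  i=17: W-Y = 24 → Y
  shifts repeat with period 4: VYQD

VYQD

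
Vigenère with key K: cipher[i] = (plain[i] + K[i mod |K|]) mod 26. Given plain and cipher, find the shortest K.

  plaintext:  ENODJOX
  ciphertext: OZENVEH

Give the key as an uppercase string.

  i= 0: O-E = 10 → K
  i= 1: Z-N = 12 → M
  i= 2: E-O = 16 → Q
  i= 3: N-D = 10 → K
  i= 4: V-J = 12 → M
  i= 5: E-O = 16 → Q
  i= 6: H-X = 10 → K
  shifts repeat with period 3: KMQ

KMQ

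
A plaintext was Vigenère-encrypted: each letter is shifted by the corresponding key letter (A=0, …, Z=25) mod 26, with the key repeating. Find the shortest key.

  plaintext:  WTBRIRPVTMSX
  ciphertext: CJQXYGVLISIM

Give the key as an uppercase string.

GQP

  i= 0: C-W =  6 → G
  i= 1: J-T = 16 → Q
  i= 2: Q-B = 15 → P
  i= 3: X-R =  6 → G
  i= 4: Y-I = 16 → Q
  i= 5: G-R = 15 → P
  i= 6: V-P =  6 → G
  i= 7: L-V = 16 → Q
  i= 8: I-T = 15 → P
  i= 9: S-M =  6 → G
  i=10: I-S = 16 → Q
  i=11: M-X = 15 → P
  shifts repeat with period 3: GQP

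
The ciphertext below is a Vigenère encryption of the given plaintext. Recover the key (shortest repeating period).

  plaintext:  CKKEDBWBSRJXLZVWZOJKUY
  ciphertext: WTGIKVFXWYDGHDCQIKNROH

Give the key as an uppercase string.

  i= 0: W-C = 20 → U
  i= 1: T-K =  9 → J
  i= 2: G-K = 22 → W
  i= 3: I-E =  4 → E
  i= 4: K-D =  7 → H
  i= 5: V-B = 20 → U
  i= 6: F-W =  9 → J
  i= 7: X-B = 22 → W
  i= 8: W-S =  4 → E
  i= 9: Y-R =  7 → H
  i=10: D-J = 20 → U
  i=11: G-X =  9 → J
  i=12: H-L = 22 → W
  i=13: D-Z =  4 → E
  i=14: C-V =  7 → H
  i=15: Q-W = 20 → U
  i=16: I-Z =  9 → J
  i=17: K-O = 22 → W
  i=18: N-J =  4 → E
  i=19: R-K =  7 → H
  i=20: O-U = 20 → U
  i=21: H-Y =  9 → J
  shifts repeat with period 5: UJWEH

UJWEH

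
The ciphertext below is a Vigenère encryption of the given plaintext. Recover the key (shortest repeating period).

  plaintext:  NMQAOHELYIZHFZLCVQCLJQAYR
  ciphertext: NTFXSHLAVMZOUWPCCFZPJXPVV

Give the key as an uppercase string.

AHPXE

  i= 0: N-N =  0 → A
  i= 1: T-M =  7 → H
  i= 2: F-Q = 15 → P
  i= 3: X-A = 23 → X
  i= 4: S-O =  4 → E
  i= 5: H-H =  0 → A
  i= 6: L-E =  7 → H
  i= 7: A-L = 15 → P
  i= 8: V-Y = 23 → X
  i= 9: M-I =  4 → E
  i=10: Z-Z =  0 → A
  i=11: O-H =  7 → H
  i=12: U-F = 15 → P
  i=13: W-Z = 23 → X
  i=14: P-L =  4 → E
  i=15: C-C =  0 → A
  i=16: C-V =  7 → H
  i=17: F-Q = 15 → P
  i=18: Z-C = 23 → X
  i=19: P-L =  4 → E
  i=20: J-J =  0 → A
  i=21: X-Q =  7 → H
  i=22: P-A = 15 → P
  i=23: V-Y = 23 → X
  i=24: V-R =  4 → E
  shifts repeat with period 5: AHPXE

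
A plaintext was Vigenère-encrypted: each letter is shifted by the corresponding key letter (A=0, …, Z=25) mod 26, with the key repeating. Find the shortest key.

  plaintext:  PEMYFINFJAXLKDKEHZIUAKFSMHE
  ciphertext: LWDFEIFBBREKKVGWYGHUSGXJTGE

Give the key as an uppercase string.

WSRHZAS

  i= 0: L-P = 22 → W
  i= 1: W-E = 18 → S
  i= 2: D-M = 17 → R
  i= 3: F-Y =  7 → H
  i= 4: E-F = 25 → Z
  i= 5: I-I =  0 → A
  i= 6: F-N = 18 → S
  i= 7: B-F = 22 → W
  i= 8: B-J = 18 → S
  i= 9: R-A = 17 → R
  i=10: E-X =  7 → H
  i=11: K-L = 25 → Z
  i=12: K-K =  0 → A
  i=13: V-D = 18 → S
  i=14: G-K = 22 → W
  i=15: W-E = 18 → S
  i=16: Y-H = 17 → R
  i=17: G-Z =  7 → H
  i=18: H-I = 25 → Z
  i=19: U-U =  0 → A
  i=20: S-A = 18 → S
  i=21: G-K = 22 → W
  i=22: X-F = 18 → S
  i=23: J-S = 17 → R
  i=24: T-M =  7 → H
  i=25: G-H = 25 → Z
  i=26: E-E =  0 → A
  shifts repeat with period 7: WSRHZAS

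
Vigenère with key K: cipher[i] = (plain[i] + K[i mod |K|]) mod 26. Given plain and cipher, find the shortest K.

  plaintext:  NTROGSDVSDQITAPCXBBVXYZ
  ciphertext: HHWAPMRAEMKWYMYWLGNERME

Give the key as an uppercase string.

UOFMJ

  i= 0: H-N = 20 → U
  i= 1: H-T = 14 → O
  i= 2: W-R =  5 → F
  i= 3: A-O = 12 → M
  i= 4: P-G =  9 → J
  i= 5: M-S = 20 → U
  i= 6: R-D = 14 → O
  i= 7: A-V =  5 → F
  i= 8: E-S = 12 → M
  i= 9: M-D =  9 → J
  i=10: K-Q = 20 → U
  i=11: W-I = 14 → O
  i=12: Y-T =  5 → F
  i=13: M-A = 12 → M
  i=14: Y-P =  9 → J
  i=15: W-C = 20 → U
  i=16: L-X = 14 → O
  i=17: G-B =  5 → F
  i=18: N-B = 12 → M
  i=19: E-V =  9 → J
  i=20: R-X = 20 → U
  i=21: M-Y = 14 → O
  i=22: E-Z =  5 → F
  shifts repeat with period 5: UOFMJ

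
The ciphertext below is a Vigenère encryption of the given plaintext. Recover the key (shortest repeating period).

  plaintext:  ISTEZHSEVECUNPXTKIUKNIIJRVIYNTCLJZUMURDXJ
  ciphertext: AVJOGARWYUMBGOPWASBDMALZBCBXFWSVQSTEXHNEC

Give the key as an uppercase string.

SDQKHTZ

  i= 0: A-I = 18 → S
  i= 1: V-S =  3 → D
  i= 2: J-T = 16 → Q
  i= 3: O-E = 10 → K
  i= 4: G-Z =  7 → H
  i= 5: A-H = 19 → T
  i= 6: R-S = 25 → Z
  i= 7: W-E = 18 → S
  i= 8: Y-V =  3 → D
  i= 9: U-E = 16 → Q
  i=10: M-C = 10 → K
  i=11: B-U =  7 → H
  i=12: G-N = 19 → T
  i=13: O-P = 25 → Z
  i=14: P-X = 18 → S
  i=15: W-T =  3 → D
  i=16: A-K = 16 → Q
  i=17: S-I = 10 → K
  i=18: B-U =  7 → H
  i=19: D-K = 19 → T
  i=20: M-N = 25 → Z
  i=21: A-I = 18 → S
  i=22: L-I =  3 → D
  i=23: Z-J = 16 → Q
  i=24: B-R = 10 → K
  i=25: C-V =  7 → H
  i=26: B-I = 19 → T
  i=27: X-Y = 25 → Z
  i=28: F-N = 18 → S
  i=29: W-T =  3 → D
  i=30: S-C = 16 → Q
  i=31: V-L = 10 → K
  i=32: Q-J =  7 → H
  i=33: S-Z = 19 → T
  i=34: T-U = 25 → Z
  i=35: E-M = 18 → S
  i=36: X-U =  3 → D
  i=37: H-R = 16 → Q
  i=38: N-D = 10 → K
  i=39: E-X =  7 → H
  i=40: C-J = 19 → T
  shifts repeat with period 7: SDQKHTZ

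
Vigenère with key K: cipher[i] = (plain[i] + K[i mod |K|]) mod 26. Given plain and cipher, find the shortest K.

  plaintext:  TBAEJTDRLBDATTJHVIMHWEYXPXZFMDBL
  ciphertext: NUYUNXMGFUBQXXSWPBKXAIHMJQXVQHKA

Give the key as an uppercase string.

  i= 0: N-T = 20 → U
  i= 1: U-B = 19 → T
  i= 2: Y-A = 24 → Y
  i= 3: U-E = 16 → Q
  i= 4: N-J =  4 → E
  i= 5: X-T =  4 → E
  i= 6: M-D =  9 → J
  i= 7: G-R = 15 → P
  i= 8: F-L = 20 → U
  i= 9: U-B = 19 → T
  i=10: B-D = 24 → Y
  i=11: Q-A = 16 → Q
  i=12: X-T =  4 → E
  i=13: X-T =  4 → E
  i=14: S-J =  9 → J
  i=15: W-H = 15 → P
  i=16: P-V = 20 → U
  i=17: B-I = 19 → T
  i=18: K-M = 24 → Y
  i=19: X-H = 16 → Q
  i=20: A-W =  4 → E
  i=21: I-E =  4 → E
  i=22: H-Y =  9 → J
  i=23: M-X = 15 → P
  i=24: J-P = 20 → U
  i=25: Q-X = 19 → T
  i=26: X-Z = 24 → Y
  i=27: V-F = 16 → Q
  i=28: Q-M =  4 → E
  i=29: H-D =  4 → E
  i=30: K-B =  9 → J
  i=31: A-L = 15 → P
  shifts repeat with period 8: UTYQEEJP

UTYQEEJP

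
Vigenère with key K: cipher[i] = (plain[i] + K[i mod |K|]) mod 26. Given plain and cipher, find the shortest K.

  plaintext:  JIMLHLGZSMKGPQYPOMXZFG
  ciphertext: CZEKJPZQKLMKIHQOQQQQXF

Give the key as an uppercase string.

  i= 0: C-J = 19 → T
  i= 1: Z-I = 17 → R
  i= 2: E-M = 18 → S
  i= 3: K-L = 25 → Z
  i= 4: J-H =  2 → C
  i= 5: P-L =  4 → E
  i= 6: Z-G = 19 → T
  i= 7: Q-Z = 17 → R
  i= 8: K-S = 18 → S
  i= 9: L-M = 25 → Z
  i=10: M-K =  2 → C
  i=11: K-G =  4 → E
  i=12: I-P = 19 → T
  i=13: H-Q = 17 → R
  i=14: Q-Y = 18 → S
  i=15: O-P = 25 → Z
  i=16: Q-O =  2 → C
  i=17: Q-M =  4 → E
  i=18: Q-X = 19 → T
  i=19: Q-Z = 17 → R
  i=20: X-F = 18 → S
  i=21: F-G = 25 → Z
  shifts repeat with period 6: TRSZCE

TRSZCE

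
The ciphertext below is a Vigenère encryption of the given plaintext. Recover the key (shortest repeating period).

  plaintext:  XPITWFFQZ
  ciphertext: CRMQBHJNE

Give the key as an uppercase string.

FCEX

  i= 0: C-X =  5 → F
  i= 1: R-P =  2 → C
  i= 2: M-I =  4 → E
  i= 3: Q-T = 23 → X
  i= 4: B-W =  5 → F
  i= 5: H-F =  2 → C
  i= 6: J-F =  4 → E
  i= 7: N-Q = 23 → X
  i= 8: E-Z =  5 → F
  shifts repeat with period 4: FCEX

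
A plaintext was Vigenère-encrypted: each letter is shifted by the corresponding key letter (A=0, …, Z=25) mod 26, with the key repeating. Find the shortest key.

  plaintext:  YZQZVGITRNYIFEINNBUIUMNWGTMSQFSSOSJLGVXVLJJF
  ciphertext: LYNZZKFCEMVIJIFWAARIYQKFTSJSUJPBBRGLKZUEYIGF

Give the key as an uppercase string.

NZXAEEXJ

  i= 0: L-Y = 13 → N
  i= 1: Y-Z = 25 → Z
  i= 2: N-Q = 23 → X
  i= 3: Z-Z =  0 → A
  i= 4: Z-V =  4 → E
  i= 5: K-G =  4 → E
  i= 6: F-I = 23 → X
  i= 7: C-T =  9 → J
  i= 8: E-R = 13 → N
  i= 9: M-N = 25 → Z
  i=10: V-Y = 23 → X
  i=11: I-I =  0 → A
  i=12: J-F =  4 → E
  i=13: I-E =  4 → E
  i=14: F-I = 23 → X
  i=15: W-N =  9 → J
  i=16: A-N = 13 → N
  i=17: A-B = 25 → Z
  i=18: R-U = 23 → X
  i=19: I-I =  0 → A
  i=20: Y-U =  4 → E
  i=21: Q-M =  4 → E
  i=22: K-N = 23 → X
  i=23: F-W =  9 → J
  i=24: T-G = 13 → N
  i=25: S-T = 25 → Z
  i=26: J-M = 23 → X
  i=27: S-S =  0 → A
  i=28: U-Q =  4 → E
  i=29: J-F =  4 → E
  i=30: P-S = 23 → X
  i=31: B-S =  9 → J
  i=32: B-O = 13 → N
  i=33: R-S = 25 → Z
  i=34: G-J = 23 → X
  i=35: L-L =  0 → A
  i=36: K-G =  4 → E
  i=37: Z-V =  4 → E
  i=38: U-X = 23 → X
  i=39: E-V =  9 → J
  i=40: Y-L = 13 → N
  i=41: I-J = 25 → Z
  i=42: G-J = 23 → X
  i=43: F-F =  0 → A
  shifts repeat with period 8: NZXAEEXJ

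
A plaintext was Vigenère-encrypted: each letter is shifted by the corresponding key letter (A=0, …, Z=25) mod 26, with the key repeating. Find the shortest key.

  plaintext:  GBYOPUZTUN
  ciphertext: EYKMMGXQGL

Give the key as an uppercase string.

YXM

  i= 0: E-G = 24 → Y
  i= 1: Y-B = 23 → X
  i= 2: K-Y = 12 → M
  i= 3: M-O = 24 → Y
  i= 4: M-P = 23 → X
  i= 5: G-U = 12 → M
  i= 6: X-Z = 24 → Y
  i= 7: Q-T = 23 → X
  i= 8: G-U = 12 → M
  i= 9: L-N = 24 → Y
  shifts repeat with period 3: YXM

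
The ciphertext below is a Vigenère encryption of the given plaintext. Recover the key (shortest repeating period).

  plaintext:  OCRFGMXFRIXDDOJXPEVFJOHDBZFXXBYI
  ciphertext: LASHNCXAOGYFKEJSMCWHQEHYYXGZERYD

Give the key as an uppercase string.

  i= 0: L-O = 23 → X
  i= 1: A-C = 24 → Y
  i= 2: S-R =  1 → B
  i= 3: H-F =  2 → C
  i= 4: N-G =  7 → H
  i= 5: C-M = 16 → Q
  i= 6: X-X =  0 → A
  i= 7: A-F = 21 → V
  i= 8: O-R = 23 → X
  i= 9: G-I = 24 → Y
  i=10: Y-X =  1 → B
  i=11: F-D =  2 → C
  i=12: K-D =  7 → H
  i=13: E-O = 16 → Q
  i=14: J-J =  0 → A
  i=15: S-X = 21 → V
  i=16: M-P = 23 → X
  i=17: C-E = 24 → Y
  i=18: W-V =  1 → B
  i=19: H-F =  2 → C
  i=20: Q-J =  7 → H
  i=21: E-O = 16 → Q
  i=22: H-H =  0 → A
  i=23: Y-D = 21 → V
  i=24: Y-B = 23 → X
  i=25: X-Z = 24 → Y
  i=26: G-F =  1 → B
  i=27: Z-X =  2 → C
  i=28: E-X =  7 → H
  i=29: R-B = 16 → Q
  i=30: Y-Y =  0 → A
  i=31: D-I = 21 → V
  shifts repeat with period 8: XYBCHQAV

XYBCHQAV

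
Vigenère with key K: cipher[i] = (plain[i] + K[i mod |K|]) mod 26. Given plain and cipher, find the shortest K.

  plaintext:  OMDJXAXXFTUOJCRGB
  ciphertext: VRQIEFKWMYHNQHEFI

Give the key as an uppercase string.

HFNZ

  i= 0: V-O =  7 → H
  i= 1: R-M =  5 → F
  i= 2: Q-D = 13 → N
  i= 3: I-J = 25 → Z
  i= 4: E-X =  7 → H
  i= 5: F-A =  5 → F
  i= 6: K-X = 13 → N
  i= 7: W-X = 25 → Z
  i= 8: M-F =  7 → H
  i= 9: Y-T =  5 → F
  i=10: H-U = 13 → N
  i=11: N-O = 25 → Z
  i=12: Q-J =  7 → H
  i=13: H-C =  5 → F
  i=14: E-R = 13 → N
  i=15: F-G = 25 → Z
  i=16: I-B =  7 → H
  shifts repeat with period 4: HFNZ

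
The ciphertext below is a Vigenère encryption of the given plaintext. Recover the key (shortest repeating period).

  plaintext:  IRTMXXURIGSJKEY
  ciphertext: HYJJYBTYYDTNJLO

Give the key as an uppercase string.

ZHQXBE

  i= 0: H-I = 25 → Z
  i= 1: Y-R =  7 → H
  i= 2: J-T = 16 → Q
  i= 3: J-M = 23 → X
  i= 4: Y-X =  1 → B
  i= 5: B-X =  4 → E
  i= 6: T-U = 25 → Z
  i= 7: Y-R =  7 → H
  i= 8: Y-I = 16 → Q
  i= 9: D-G = 23 → X
  i=10: T-S =  1 → B
  i=11: N-J =  4 → E
  i=12: J-K = 25 → Z
  i=13: L-E =  7 → H
  i=14: O-Y = 16 → Q
  shifts repeat with period 6: ZHQXBE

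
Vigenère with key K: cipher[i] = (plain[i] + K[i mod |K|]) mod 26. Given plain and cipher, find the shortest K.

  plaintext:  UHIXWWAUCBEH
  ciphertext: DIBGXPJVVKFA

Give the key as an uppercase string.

  i= 0: D-U =  9 → J
  i= 1: I-H =  1 → B
  i= 2: B-I = 19 → T
  i= 3: G-X =  9 → J
  i= 4: X-W =  1 → B
  i= 5: P-W = 19 → T
  i= 6: J-A =  9 → J
  i= 7: V-U =  1 → B
  i= 8: V-C = 19 → T
  i= 9: K-B =  9 → J
  i=10: F-E =  1 → B
  i=11: A-H = 19 → T
  shifts repeat with period 3: JBT

JBT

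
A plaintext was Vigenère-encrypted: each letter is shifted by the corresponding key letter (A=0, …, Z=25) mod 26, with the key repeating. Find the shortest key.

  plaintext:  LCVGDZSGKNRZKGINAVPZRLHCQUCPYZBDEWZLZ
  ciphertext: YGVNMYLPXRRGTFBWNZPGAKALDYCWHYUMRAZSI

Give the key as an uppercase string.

NEAHJZTJ

  i= 0: Y-L = 13 → N
  i= 1: G-C =  4 → E
  i= 2: V-V =  0 → A
  i= 3: N-G =  7 → H
  i= 4: M-D =  9 → J
  i= 5: Y-Z = 25 → Z
  i= 6: L-S = 19 → T
  i= 7: P-G =  9 → J
  i= 8: X-K = 13 → N
  i= 9: R-N =  4 → E
  i=10: R-R =  0 → A
  i=11: G-Z =  7 → H
  i=12: T-K =  9 → J
  i=13: F-G = 25 → Z
  i=14: B-I = 19 → T
  i=15: W-N =  9 → J
  i=16: N-A = 13 → N
  i=17: Z-V =  4 → E
  i=18: P-P =  0 → A
  i=19: G-Z =  7 → H
  i=20: A-R =  9 → J
  i=21: K-L = 25 → Z
  i=22: A-H = 19 → T
  i=23: L-C =  9 → J
  i=24: D-Q = 13 → N
  i=25: Y-U =  4 → E
  i=26: C-C =  0 → A
  i=27: W-P =  7 → H
  i=28: H-Y =  9 → J
  i=29: Y-Z = 25 → Z
  i=30: U-B = 19 → T
  i=31: M-D =  9 → J
  i=32: R-E = 13 → N
  i=33: A-W =  4 → E
  i=34: Z-Z =  0 → A
  i=35: S-L =  7 → H
  i=36: I-Z =  9 → J
  shifts repeat with period 8: NEAHJZTJ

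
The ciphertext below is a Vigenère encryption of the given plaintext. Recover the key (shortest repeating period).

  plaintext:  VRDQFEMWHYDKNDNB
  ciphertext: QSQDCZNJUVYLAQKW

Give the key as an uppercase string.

VBNNX

  i= 0: Q-V = 21 → V
  i= 1: S-R =  1 → B
  i= 2: Q-D = 13 → N
  i= 3: D-Q = 13 → N
  i= 4: C-F = 23 → X
  i= 5: Z-E = 21 → V
  i= 6: N-M =  1 → B
  i= 7: J-W = 13 → N
  i= 8: U-H = 13 → N
  i= 9: V-Y = 23 → X
  i=10: Y-D = 21 → V
  i=11: L-K =  1 → B
  i=12: A-N = 13 → N
  i=13: Q-D = 13 → N
  i=14: K-N = 23 → X
  i=15: W-B = 21 → V
  shifts repeat with period 5: VBNNX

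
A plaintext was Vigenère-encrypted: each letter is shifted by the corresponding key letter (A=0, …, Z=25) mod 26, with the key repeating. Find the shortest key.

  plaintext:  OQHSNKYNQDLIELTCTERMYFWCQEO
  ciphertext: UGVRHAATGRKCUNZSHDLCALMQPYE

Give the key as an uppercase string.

  i= 0: U-O =  6 → G
  i= 1: G-Q = 16 → Q
  i= 2: V-H = 14 → O
  i= 3: R-S = 25 → Z
  i= 4: H-N = 20 → U
  i= 5: A-K = 16 → Q
  i= 6: A-Y =  2 → C
  i= 7: T-N =  6 → G
  i= 8: G-Q = 16 → Q
  i= 9: R-D = 14 → O
  i=10: K-L = 25 → Z
  i=11: C-I = 20 → U
  i=12: U-E = 16 → Q
  i=13: N-L =  2 → C
  i=14: Z-T =  6 → G
  i=15: S-C = 16 → Q
  i=16: H-T = 14 → O
  i=17: D-E = 25 → Z
  i=18: L-R = 20 → U
  i=19: C-M = 16 → Q
  i=20: A-Y =  2 → C
  i=21: L-F =  6 → G
  i=22: M-W = 16 → Q
  i=23: Q-C = 14 → O
  i=24: P-Q = 25 → Z
  i=25: Y-E = 20 → U
  i=26: E-O = 16 → Q
  shifts repeat with period 7: GQOZUQC

GQOZUQC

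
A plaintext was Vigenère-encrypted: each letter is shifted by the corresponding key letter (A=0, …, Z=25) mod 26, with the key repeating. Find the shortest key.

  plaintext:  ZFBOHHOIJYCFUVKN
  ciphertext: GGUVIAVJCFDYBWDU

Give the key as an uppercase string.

  i= 0: G-Z =  7 → H
  i= 1: G-F =  1 → B
  i= 2: U-B = 19 → T
  i= 3: V-O =  7 → H
  i= 4: I-H =  1 → B
  i= 5: A-H = 19 → T
  i= 6: V-O =  7 → H
  i= 7: J-I =  1 → B
  i= 8: C-J = 19 → T
  i= 9: F-Y =  7 → H
  i=10: D-C =  1 → B
  i=11: Y-F = 19 → T
  i=12: B-U =  7 → H
  i=13: W-V =  1 → B
  i=14: D-K = 19 → T
  i=15: U-N =  7 → H
  shifts repeat with period 3: HBT

HBT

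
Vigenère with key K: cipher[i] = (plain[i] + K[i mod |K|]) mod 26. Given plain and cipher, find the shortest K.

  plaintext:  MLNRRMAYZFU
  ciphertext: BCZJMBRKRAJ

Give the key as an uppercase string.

  i= 0: B-M = 15 → P
  i= 1: C-L = 17 → R
  i= 2: Z-N = 12 → M
  i= 3: J-R = 18 → S
  i= 4: M-R = 21 → V
  i= 5: B-M = 15 → P
  i= 6: R-A = 17 → R
  i= 7: K-Y = 12 → M
  i= 8: R-Z = 18 → S
  i= 9: A-F = 21 → V
  i=10: J-U = 15 → P
  shifts repeat with period 5: PRMSV

PRMSV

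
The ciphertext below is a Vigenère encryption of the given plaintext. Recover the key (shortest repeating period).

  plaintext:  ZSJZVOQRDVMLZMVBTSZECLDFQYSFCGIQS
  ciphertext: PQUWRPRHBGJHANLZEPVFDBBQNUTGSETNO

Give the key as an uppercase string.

  i= 0: P-Z = 16 → Q
  i= 1: Q-S = 24 → Y
  i= 2: U-J = 11 → L
  i= 3: W-Z = 23 → X
  i= 4: R-V = 22 → W
  i= 5: P-O =  1 → B
  i= 6: R-Q =  1 → B
  i= 7: H-R = 16 → Q
  i= 8: B-D = 24 → Y
  i= 9: G-V = 11 → L
  i=10: J-M = 23 → X
  i=11: H-L = 22 → W
  i=12: A-Z =  1 → B
  i=13: N-M =  1 → B
  i=14: L-V = 16 → Q
  i=15: Z-B = 24 → Y
  i=16: E-T = 11 → L
  i=17: P-S = 23 → X
  i=18: V-Z = 22 → W
  i=19: F-E =  1 → B
  i=20: D-C =  1 → B
  i=21: B-L = 16 → Q
  i=22: B-D = 24 → Y
  i=23: Q-F = 11 → L
  i=24: N-Q = 23 → X
  i=25: U-Y = 22 → W
  i=26: T-S =  1 → B
  i=27: G-F =  1 → B
  i=28: S-C = 16 → Q
  i=29: E-G = 24 → Y
  i=30: T-I = 11 → L
  i=31: N-Q = 23 → X
  i=32: O-S = 22 → W
  shifts repeat with period 7: QYLXWBB

QYLXWBB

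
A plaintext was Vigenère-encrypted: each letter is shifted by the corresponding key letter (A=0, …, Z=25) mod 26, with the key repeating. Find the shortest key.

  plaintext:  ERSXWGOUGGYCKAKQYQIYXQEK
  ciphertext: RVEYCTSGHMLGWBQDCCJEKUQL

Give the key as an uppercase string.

NEMBG

  i= 0: R-E = 13 → N
  i= 1: V-R =  4 → E
  i= 2: E-S = 12 → M
  i= 3: Y-X =  1 → B
  i= 4: C-W =  6 → G
  i= 5: T-G = 13 → N
  i= 6: S-O =  4 → E
  i= 7: G-U = 12 → M
  i= 8: H-G =  1 → B
  i= 9: M-G =  6 → G
  i=10: L-Y = 13 → N
  i=11: G-C =  4 → E
  i=12: W-K = 12 → M
  i=13: B-A =  1 → B
  i=14: Q-K =  6 → G
  i=15: D-Q = 13 → N
  i=16: C-Y =  4 → E
  i=17: C-Q = 12 → M
  i=18: J-I =  1 → B
  i=19: E-Y =  6 → G
  i=20: K-X = 13 → N
  i=21: U-Q =  4 → E
  i=22: Q-E = 12 → M
  i=23: L-K =  1 → B
  shifts repeat with period 5: NEMBG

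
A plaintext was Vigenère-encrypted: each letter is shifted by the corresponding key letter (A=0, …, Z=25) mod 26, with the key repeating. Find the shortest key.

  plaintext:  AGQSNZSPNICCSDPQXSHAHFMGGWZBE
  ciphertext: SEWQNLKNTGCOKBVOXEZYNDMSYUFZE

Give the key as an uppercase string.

  i= 0: S-A = 18 → S
  i= 1: E-G = 24 → Y
  i= 2: W-Q =  6 → G
  i= 3: Q-S = 24 → Y
  i= 4: N-N =  0 → A
  i= 5: L-Z = 12 → M
  i= 6: K-S = 18 → S
  i= 7: N-P = 24 → Y
  i= 8: T-N =  6 → G
  i= 9: G-I = 24 → Y
  i=10: C-C =  0 → A
  i=11: O-C = 12 → M
  i=12: K-S = 18 → S
  i=13: B-D = 24 → Y
  i=14: V-P =  6 → G
  i=15: O-Q = 24 → Y
  i=16: X-X =  0 → A
  i=17: E-S = 12 → M
  i=18: Z-H = 18 → S
  i=19: Y-A = 24 → Y
  i=20: N-H =  6 → G
  i=21: D-F = 24 → Y
  i=22: M-M =  0 → A
  i=23: S-G = 12 → M
  i=24: Y-G = 18 → S
  i=25: U-W = 24 → Y
  i=26: F-Z =  6 → G
  i=27: Z-B = 24 → Y
  i=28: E-E =  0 → A
  shifts repeat with period 6: SYGYAM

SYGYAM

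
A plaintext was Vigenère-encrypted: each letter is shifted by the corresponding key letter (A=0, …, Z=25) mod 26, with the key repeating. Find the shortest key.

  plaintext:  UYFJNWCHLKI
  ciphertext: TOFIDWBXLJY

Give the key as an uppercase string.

ZQA

  i= 0: T-U = 25 → Z
  i= 1: O-Y = 16 → Q
  i= 2: F-F =  0 → A
  i= 3: I-J = 25 → Z
  i= 4: D-N = 16 → Q
  i= 5: W-W =  0 → A
  i= 6: B-C = 25 → Z
  i= 7: X-H = 16 → Q
  i= 8: L-L =  0 → A
  i= 9: J-K = 25 → Z
  i=10: Y-I = 16 → Q
  shifts repeat with period 3: ZQA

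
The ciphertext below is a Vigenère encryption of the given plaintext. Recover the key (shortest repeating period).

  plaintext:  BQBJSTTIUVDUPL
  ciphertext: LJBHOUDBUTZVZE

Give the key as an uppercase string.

  i= 0: L-B = 10 → K
  i= 1: J-Q = 19 → T
  i= 2: B-B =  0 → A
  i= 3: H-J = 24 → Y
  i= 4: O-S = 22 → W
  i= 5: U-T =  1 → B
  i= 6: D-T = 10 → K
  i= 7: B-I = 19 → T
  i= 8: U-U =  0 → A
  i= 9: T-V = 24 → Y
  i=10: Z-D = 22 → W
  i=11: V-U =  1 → B
  i=12: Z-P = 10 → K
  i=13: E-L = 19 → T
  shifts repeat with period 6: KTAYWB

KTAYWB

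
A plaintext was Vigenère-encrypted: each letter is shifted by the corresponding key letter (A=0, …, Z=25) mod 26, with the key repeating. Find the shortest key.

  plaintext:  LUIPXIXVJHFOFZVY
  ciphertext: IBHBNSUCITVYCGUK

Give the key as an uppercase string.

  i= 0: I-L = 23 → X
  i= 1: B-U =  7 → H
  i= 2: H-I = 25 → Z
  i= 3: B-P = 12 → M
  i= 4: N-X = 16 → Q
  i= 5: S-I = 10 → K
  i= 6: U-X = 23 → X
  i= 7: C-V =  7 → H
  i= 8: I-J = 25 → Z
  i= 9: T-H = 12 → M
  i=10: V-F = 16 → Q
  i=11: Y-O = 10 → K
  i=12: C-F = 23 → X
  i=13: G-Z =  7 → H
  i=14: U-V = 25 → Z
  i=15: K-Y = 12 → M
  shifts repeat with period 6: XHZMQK

XHZMQK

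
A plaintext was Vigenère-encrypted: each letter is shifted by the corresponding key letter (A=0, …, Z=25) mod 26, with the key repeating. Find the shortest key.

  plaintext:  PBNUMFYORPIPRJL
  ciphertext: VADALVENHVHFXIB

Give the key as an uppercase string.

  i= 0: V-P =  6 → G
  i= 1: A-B = 25 → Z
  i= 2: D-N = 16 → Q
  i= 3: A-U =  6 → G
  i= 4: L-M = 25 → Z
  i= 5: V-F = 16 → Q
  i= 6: E-Y =  6 → G
  i= 7: N-O = 25 → Z
  i= 8: H-R = 16 → Q
  i= 9: V-P =  6 → G
  i=10: H-I = 25 → Z
  i=11: F-P = 16 → Q
  i=12: X-R =  6 → G
  i=13: I-J = 25 → Z
  i=14: B-L = 16 → Q
  shifts repeat with period 3: GZQ

GZQ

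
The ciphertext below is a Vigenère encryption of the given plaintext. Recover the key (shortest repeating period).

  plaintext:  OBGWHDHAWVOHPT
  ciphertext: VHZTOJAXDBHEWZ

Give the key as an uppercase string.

  i= 0: V-O =  7 → H
  i= 1: H-B =  6 → G
  i= 2: Z-G = 19 → T
  i= 3: T-W = 23 → X
  i= 4: O-H =  7 → H
  i= 5: J-D =  6 → G
  i= 6: A-H = 19 → T
  i= 7: X-A = 23 → X
  i= 8: D-W =  7 → H
  i= 9: B-V =  6 → G
  i=10: H-O = 19 → T
  i=11: E-H = 23 → X
  i=12: W-P =  7 → H
  i=13: Z-T =  6 → G
  shifts repeat with period 4: HGTX

HGTX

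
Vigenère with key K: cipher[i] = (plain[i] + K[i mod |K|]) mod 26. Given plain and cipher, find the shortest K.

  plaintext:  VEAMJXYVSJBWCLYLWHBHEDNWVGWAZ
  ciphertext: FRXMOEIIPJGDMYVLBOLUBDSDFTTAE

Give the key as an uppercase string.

KNXAFH

  i= 0: F-V = 10 → K
  i= 1: R-E = 13 → N
  i= 2: X-A = 23 → X
  i= 3: M-M =  0 → A
  i= 4: O-J =  5 → F
  i= 5: E-X =  7 → H
  i= 6: I-Y = 10 → K
  i= 7: I-V = 13 → N
  i= 8: P-S = 23 → X
  i= 9: J-J =  0 → A
  i=10: G-B =  5 → F
  i=11: D-W =  7 → H
  i=12: M-C = 10 → K
  i=13: Y-L = 13 → N
  i=14: V-Y = 23 → X
  i=15: L-L =  0 → A
  i=16: B-W =  5 → F
  i=17: O-H =  7 → H
  i=18: L-B = 10 → K
  i=19: U-H = 13 → N
  i=20: B-E = 23 → X
  i=21: D-D =  0 → A
  i=22: S-N =  5 → F
  i=23: D-W =  7 → H
  i=24: F-V = 10 → K
  i=25: T-G = 13 → N
  i=26: T-W = 23 → X
  i=27: A-A =  0 → A
  i=28: E-Z =  5 → F
  shifts repeat with period 6: KNXAFH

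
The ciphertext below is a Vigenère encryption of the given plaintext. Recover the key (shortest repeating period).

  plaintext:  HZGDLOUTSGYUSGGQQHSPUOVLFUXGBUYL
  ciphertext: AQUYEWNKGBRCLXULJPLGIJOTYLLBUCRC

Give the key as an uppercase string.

TROVTI

  i= 0: A-H = 19 → T
  i= 1: Q-Z = 17 → R
  i= 2: U-G = 14 → O
  i= 3: Y-D = 21 → V
  i= 4: E-L = 19 → T
  i= 5: W-O =  8 → I
  i= 6: N-U = 19 → T
  i= 7: K-T = 17 → R
  i= 8: G-S = 14 → O
  i= 9: B-G = 21 → V
  i=10: R-Y = 19 → T
  i=11: C-U =  8 → I
  i=12: L-S = 19 → T
  i=13: X-G = 17 → R
  i=14: U-G = 14 → O
  i=15: L-Q = 21 → V
  i=16: J-Q = 19 → T
  i=17: P-H =  8 → I
  i=18: L-S = 19 → T
  i=19: G-P = 17 → R
  i=20: I-U = 14 → O
  i=21: J-O = 21 → V
  i=22: O-V = 19 → T
  i=23: T-L =  8 → I
  i=24: Y-F = 19 → T
  i=25: L-U = 17 → R
  i=26: L-X = 14 → O
  i=27: B-G = 21 → V
  i=28: U-B = 19 → T
  i=29: C-U =  8 → I
  i=30: R-Y = 19 → T
  i=31: C-L = 17 → R
  shifts repeat with period 6: TROVTI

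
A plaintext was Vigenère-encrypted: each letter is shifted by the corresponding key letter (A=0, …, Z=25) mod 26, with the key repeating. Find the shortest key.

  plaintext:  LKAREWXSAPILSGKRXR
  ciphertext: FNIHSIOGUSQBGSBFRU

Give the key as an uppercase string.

  i= 0: F-L = 20 → U
  i= 1: N-K =  3 → D
  i= 2: I-A =  8 → I
  i= 3: H-R = 16 → Q
  i= 4: S-E = 14 → O
  i= 5: I-W = 12 → M
  i= 6: O-X = 17 → R
  i= 7: G-S = 14 → O
  i= 8: U-A = 20 → U
  i= 9: S-P =  3 → D
  i=10: Q-I =  8 → I
  i=11: B-L = 16 → Q
  i=12: G-S = 14 → O
  i=13: S-G = 12 → M
  i=14: B-K = 17 → R
  i=15: F-R = 14 → O
  i=16: R-X = 20 → U
  i=17: U-R =  3 → D
  shifts repeat with period 8: UDIQOMRO

UDIQOMRO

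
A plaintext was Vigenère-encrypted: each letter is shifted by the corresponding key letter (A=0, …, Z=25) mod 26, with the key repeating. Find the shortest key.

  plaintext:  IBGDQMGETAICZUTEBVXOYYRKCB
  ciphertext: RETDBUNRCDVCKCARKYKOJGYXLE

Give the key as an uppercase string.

JDNALIHN

  i= 0: R-I =  9 → J
  i= 1: E-B =  3 → D
  i= 2: T-G = 13 → N
  i= 3: D-D =  0 → A
  i= 4: B-Q = 11 → L
  i= 5: U-M =  8 → I
  i= 6: N-G =  7 → H
  i= 7: R-E = 13 → N
  i= 8: C-T =  9 → J
  i= 9: D-A =  3 → D
  i=10: V-I = 13 → N
  i=11: C-C =  0 → A
  i=12: K-Z = 11 → L
  i=13: C-U =  8 → I
  i=14: A-T =  7 → H
  i=15: R-E = 13 → N
  i=16: K-B =  9 → J
  i=17: Y-V =  3 → D
  i=18: K-X = 13 → N
  i=19: O-O =  0 → A
  i=20: J-Y = 11 → L
  i=21: G-Y =  8 → I
  i=22: Y-R =  7 → H
  i=23: X-K = 13 → N
  i=24: L-C =  9 → J
  i=25: E-B =  3 → D
  shifts repeat with period 8: JDNALIHN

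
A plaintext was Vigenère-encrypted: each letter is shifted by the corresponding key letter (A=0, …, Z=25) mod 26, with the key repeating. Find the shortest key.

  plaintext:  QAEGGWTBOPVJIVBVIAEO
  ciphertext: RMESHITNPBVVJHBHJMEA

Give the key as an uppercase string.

  i= 0: R-Q =  1 → B
  i= 1: M-A = 12 → M
  i= 2: E-E =  0 → A
  i= 3: S-G = 12 → M
  i= 4: H-G =  1 → B
  i= 5: I-W = 12 → M
  i= 6: T-T =  0 → A
  i= 7: N-B = 12 → M
  i= 8: P-O =  1 → B
  i= 9: B-P = 12 → M
  i=10: V-V =  0 → A
  i=11: V-J = 12 → M
  i=12: J-I =  1 → B
  i=13: H-V = 12 → M
  i=14: B-B =  0 → A
  i=15: H-V = 12 → M
  i=16: J-I =  1 → B
  i=17: M-A = 12 → M
  i=18: E-E =  0 → A
  i=19: A-O = 12 → M
  shifts repeat with period 4: BMAM

BMAM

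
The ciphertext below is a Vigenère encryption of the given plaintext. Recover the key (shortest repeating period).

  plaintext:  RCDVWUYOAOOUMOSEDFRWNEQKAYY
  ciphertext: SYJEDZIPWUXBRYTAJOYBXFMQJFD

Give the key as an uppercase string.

BWGJHFK

  i= 0: S-R =  1 → B
  i= 1: Y-C = 22 → W
  i= 2: J-D =  6 → G
  i= 3: E-V =  9 → J
  i= 4: D-W =  7 → H
  i= 5: Z-U =  5 → F
  i= 6: I-Y = 10 → K
  i= 7: P-O =  1 → B
  i= 8: W-A = 22 → W
  i= 9: U-O =  6 → G
  i=10: X-O =  9 → J
  i=11: B-U =  7 → H
  i=12: R-M =  5 → F
  i=13: Y-O = 10 → K
  i=14: T-S =  1 → B
  i=15: A-E = 22 → W
  i=16: J-D =  6 → G
  i=17: O-F =  9 → J
  i=18: Y-R =  7 → H
  i=19: B-W =  5 → F
  i=20: X-N = 10 → K
  i=21: F-E =  1 → B
  i=22: M-Q = 22 → W
  i=23: Q-K =  6 → G
  i=24: J-A =  9 → J
  i=25: F-Y =  7 → H
  i=26: D-Y =  5 → F
  shifts repeat with period 7: BWGJHFK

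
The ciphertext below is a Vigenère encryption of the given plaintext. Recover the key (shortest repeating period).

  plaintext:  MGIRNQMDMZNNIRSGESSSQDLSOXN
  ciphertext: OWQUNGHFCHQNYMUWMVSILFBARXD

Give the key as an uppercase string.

CQIDAQV

  i= 0: O-M =  2 → C
  i= 1: W-G = 16 → Q
  i= 2: Q-I =  8 → I
  i= 3: U-R =  3 → D
  i= 4: N-N =  0 → A
  i= 5: G-Q = 16 → Q
  i= 6: H-M = 21 → V
  i= 7: F-D =  2 → C
  i= 8: C-M = 16 → Q
  i= 9: H-Z =  8 → I
  i=10: Q-N =  3 → D
  i=11: N-N =  0 → A
  i=12: Y-I = 16 → Q
  i=13: M-R = 21 → V
  i=14: U-S =  2 → C
  i=15: W-G = 16 → Q
  i=16: M-E =  8 → I
  i=17: V-S =  3 → D
  i=18: S-S =  0 → A
  i=19: I-S = 16 → Q
  i=20: L-Q = 21 → V
  i=21: F-D =  2 → C
  i=22: B-L = 16 → Q
  i=23: A-S =  8 → I
  i=24: R-O =  3 → D
  i=25: X-X =  0 → A
  i=26: D-N = 16 → Q
  shifts repeat with period 7: CQIDAQV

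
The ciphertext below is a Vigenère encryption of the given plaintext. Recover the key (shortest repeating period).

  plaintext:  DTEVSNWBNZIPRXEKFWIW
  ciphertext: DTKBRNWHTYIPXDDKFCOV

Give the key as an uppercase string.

  i= 0: D-D =  0 → A
  i= 1: T-T =  0 → A
  i= 2: K-E =  6 → G
  i= 3: B-V =  6 → G
  i= 4: R-S = 25 → Z
  i= 5: N-N =  0 → A
  i= 6: W-W =  0 → A
  i= 7: H-B =  6 → G
  i= 8: T-N =  6 → G
  i= 9: Y-Z = 25 → Z
  i=10: I-I =  0 → A
  i=11: P-P =  0 → A
  i=12: X-R =  6 → G
  i=13: D-X =  6 → G
  i=14: D-E = 25 → Z
  i=15: K-K =  0 → A
  i=16: F-F =  0 → A
  i=17: C-W =  6 → G
  i=18: O-I =  6 → G
  i=19: V-W = 25 → Z
  shifts repeat with period 5: AAGGZ

AAGGZ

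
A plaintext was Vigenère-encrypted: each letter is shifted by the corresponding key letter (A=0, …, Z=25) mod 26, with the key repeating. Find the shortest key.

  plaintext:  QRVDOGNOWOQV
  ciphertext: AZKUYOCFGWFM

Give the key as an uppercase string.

  i= 0: A-Q = 10 → K
  i= 1: Z-R =  8 → I
  i= 2: K-V = 15 → P
  i= 3: U-D = 17 → R
  i= 4: Y-O = 10 → K
  i= 5: O-G =  8 → I
  i= 6: C-N = 15 → P
  i= 7: F-O = 17 → R
  i= 8: G-W = 10 → K
  i= 9: W-O =  8 → I
  i=10: F-Q = 15 → P
  i=11: M-V = 17 → R
  shifts repeat with period 4: KIPR

KIPR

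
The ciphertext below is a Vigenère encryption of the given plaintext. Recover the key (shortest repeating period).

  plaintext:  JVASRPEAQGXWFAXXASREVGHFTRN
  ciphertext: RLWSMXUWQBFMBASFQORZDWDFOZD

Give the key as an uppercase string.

  i= 0: R-J =  8 → I
  i= 1: L-V = 16 → Q
  i= 2: W-A = 22 → W
  i= 3: S-S =  0 → A
  i= 4: M-R = 21 → V
  i= 5: X-P =  8 → I
  i= 6: U-E = 16 → Q
  i= 7: W-A = 22 → W
  i= 8: Q-Q =  0 → A
  i= 9: B-G = 21 → V
  i=10: F-X =  8 → I
  i=11: M-W = 16 → Q
  i=12: B-F = 22 → W
  i=13: A-A =  0 → A
  i=14: S-X = 21 → V
  i=15: F-X =  8 → I
  i=16: Q-A = 16 → Q
  i=17: O-S = 22 → W
  i=18: R-R =  0 → A
  i=19: Z-E = 21 → V
  i=20: D-V =  8 → I
  i=21: W-G = 16 → Q
  i=22: D-H = 22 → W
  i=23: F-F =  0 → A
  i=24: O-T = 21 → V
  i=25: Z-R =  8 → I
  i=26: D-N = 16 → Q
  shifts repeat with period 5: IQWAV

IQWAV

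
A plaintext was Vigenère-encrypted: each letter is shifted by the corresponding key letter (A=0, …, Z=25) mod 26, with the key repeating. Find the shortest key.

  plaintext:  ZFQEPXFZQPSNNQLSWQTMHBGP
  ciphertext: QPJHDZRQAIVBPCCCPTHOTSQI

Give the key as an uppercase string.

  i= 0: Q-Z = 17 → R
  i= 1: P-F = 10 → K
  i= 2: J-Q = 19 → T
  i= 3: H-E =  3 → D
  i= 4: D-P = 14 → O
  i= 5: Z-X =  2 → C
  i= 6: R-F = 12 → M
  i= 7: Q-Z = 17 → R
  i= 8: A-Q = 10 → K
  i= 9: I-P = 19 → T
  i=10: V-S =  3 → D
  i=11: B-N = 14 → O
  i=12: P-N =  2 → C
  i=13: C-Q = 12 → M
  i=14: C-L = 17 → R
  i=15: C-S = 10 → K
  i=16: P-W = 19 → T
  i=17: T-Q =  3 → D
  i=18: H-T = 14 → O
  i=19: O-M =  2 → C
  i=20: T-H = 12 → M
  i=21: S-B = 17 → R
  i=22: Q-G = 10 → K
  i=23: I-P = 19 → T
  shifts repeat with period 7: RKTDOCM

RKTDOCM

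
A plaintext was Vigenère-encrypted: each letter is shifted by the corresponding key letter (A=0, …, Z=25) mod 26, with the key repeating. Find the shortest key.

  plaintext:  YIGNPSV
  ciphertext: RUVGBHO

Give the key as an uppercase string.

  i= 0: R-Y = 19 → T
  i= 1: U-I = 12 → M
  i= 2: V-G = 15 → P
  i= 3: G-N = 19 → T
  i= 4: B-P = 12 → M
  i= 5: H-S = 15 → P
  i= 6: O-V = 19 → T
  shifts repeat with period 3: TMP

TMP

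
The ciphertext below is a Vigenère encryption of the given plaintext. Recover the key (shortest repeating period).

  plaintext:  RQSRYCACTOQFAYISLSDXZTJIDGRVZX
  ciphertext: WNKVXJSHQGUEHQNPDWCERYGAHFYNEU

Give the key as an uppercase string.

  i= 0: W-R =  5 → F
  i= 1: N-Q = 23 → X
  i= 2: K-S = 18 → S
  i= 3: V-R =  4 → E
  i= 4: X-Y = 25 → Z
  i= 5: J-C =  7 → H
  i= 6: S-A = 18 → S
  i= 7: H-C =  5 → F
  i= 8: Q-T = 23 → X
  i= 9: G-O = 18 → S
  i=10: U-Q =  4 → E
  i=11: E-F = 25 → Z
  i=12: H-A =  7 → H
  i=13: Q-Y = 18 → S
  i=14: N-I =  5 → F
  i=15: P-S = 23 → X
  i=16: D-L = 18 → S
  i=17: W-S =  4 → E
  i=18: C-D = 25 → Z
  i=19: E-X =  7 → H
  i=20: R-Z = 18 → S
  i=21: Y-T =  5 → F
  i=22: G-J = 23 → X
  i=23: A-I = 18 → S
  i=24: H-D =  4 → E
  i=25: F-G = 25 → Z
  i=26: Y-R =  7 → H
  i=27: N-V = 18 → S
  i=28: E-Z =  5 → F
  i=29: U-X = 23 → X
  shifts repeat with period 7: FXSEZHS

FXSEZHS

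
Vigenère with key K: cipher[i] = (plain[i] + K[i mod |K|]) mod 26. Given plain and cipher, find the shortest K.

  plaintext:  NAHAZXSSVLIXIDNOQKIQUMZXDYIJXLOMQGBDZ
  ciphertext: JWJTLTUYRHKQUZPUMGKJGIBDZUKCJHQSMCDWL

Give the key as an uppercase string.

  i= 0: J-N = 22 → W
  i= 1: W-A = 22 → W
  i= 2: J-H =  2 → C
  i= 3: T-A = 19 → T
  i= 4: L-Z = 12 → M
  i= 5: T-X = 22 → W
  i= 6: U-S =  2 → C
  i= 7: Y-S =  6 → G
  i= 8: R-V = 22 → W
  i= 9: H-L = 22 → W
  i=10: K-I =  2 → C
  i=11: Q-X = 19 → T
  i=12: U-I = 12 → M
  i=13: Z-D = 22 → W
  i=14: P-N =  2 → C
  i=15: U-O =  6 → G
  i=16: M-Q = 22 → W
  i=17: G-K = 22 → W
  i=18: K-I =  2 → C
  i=19: J-Q = 19 → T
  i=20: G-U = 12 → M
  i=21: I-M = 22 → W
  i=22: B-Z =  2 → C
  i=23: D-X =  6 → G
  i=24: Z-D = 22 → W
  i=25: U-Y = 22 → W
  i=26: K-I =  2 → C
  i=27: C-J = 19 → T
  i=28: J-X = 12 → M
  i=29: H-L = 22 → W
  i=30: Q-O =  2 → C
  i=31: S-M =  6 → G
  i=32: M-Q = 22 → W
  i=33: C-G = 22 → W
  i=34: D-B =  2 → C
  i=35: W-D = 19 → T
  i=36: L-Z = 12 → M
  shifts repeat with period 8: WWCTMWCG

WWCTMWCG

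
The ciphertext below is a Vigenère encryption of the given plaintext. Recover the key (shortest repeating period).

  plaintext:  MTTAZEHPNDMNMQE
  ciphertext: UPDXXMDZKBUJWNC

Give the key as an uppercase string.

  i= 0: U-M =  8 → I
  i= 1: P-T = 22 → W
  i= 2: D-T = 10 → K
  i= 3: X-A = 23 → X
  i= 4: X-Z = 24 → Y
  i= 5: M-E =  8 → I
  i= 6: D-H = 22 → W
  i= 7: Z-P = 10 → K
  i= 8: K-N = 23 → X
  i= 9: B-D = 24 → Y
  i=10: U-M =  8 → I
  i=11: J-N = 22 → W
  i=12: W-M = 10 → K
  i=13: N-Q = 23 → X
  i=14: C-E = 24 → Y
  shifts repeat with period 5: IWKXY

IWKXY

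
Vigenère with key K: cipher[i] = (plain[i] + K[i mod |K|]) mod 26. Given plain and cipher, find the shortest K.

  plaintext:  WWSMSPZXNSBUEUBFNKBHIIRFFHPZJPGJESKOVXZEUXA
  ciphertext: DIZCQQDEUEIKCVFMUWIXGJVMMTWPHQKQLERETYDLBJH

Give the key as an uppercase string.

  i= 0: D-W =  7 → H
  i= 1: I-W = 12 → M
  i= 2: Z-S =  7 → H
  i= 3: C-M = 16 → Q
  i= 4: Q-S = 24 → Y
  i= 5: Q-P =  1 → B
  i= 6: D-Z =  4 → E
  i= 7: E-X =  7 → H
  i= 8: U-N =  7 → H
  i= 9: E-S = 12 → M
  i=10: I-B =  7 → H
  i=11: K-U = 16 → Q
  i=12: C-E = 24 → Y
  i=13: V-U =  1 → B
  i=14: F-B =  4 → E
  i=15: M-F =  7 → H
  i=16: U-N =  7 → H
  i=17: W-K = 12 → M
  i=18: I-B =  7 → H
  i=19: X-H = 16 → Q
  i=20: G-I = 24 → Y
  i=21: J-I =  1 → B
  i=22: V-R =  4 → E
  i=23: M-F =  7 → H
  i=24: M-F =  7 → H
  i=25: T-H = 12 → M
  i=26: W-P =  7 → H
  i=27: P-Z = 16 → Q
  i=28: H-J = 24 → Y
  i=29: Q-P =  1 → B
  i=30: K-G =  4 → E
  i=31: Q-J =  7 → H
  i=32: L-E =  7 → H
  i=33: E-S = 12 → M
  i=34: R-K =  7 → H
  i=35: E-O = 16 → Q
  i=36: T-V = 24 → Y
  i=37: Y-X =  1 → B
  i=38: D-Z =  4 → E
  i=39: L-E =  7 → H
  i=40: B-U =  7 → H
  i=41: J-X = 12 → M
  i=42: H-A =  7 → H
  shifts repeat with period 8: HMHQYBEH

HMHQYBEH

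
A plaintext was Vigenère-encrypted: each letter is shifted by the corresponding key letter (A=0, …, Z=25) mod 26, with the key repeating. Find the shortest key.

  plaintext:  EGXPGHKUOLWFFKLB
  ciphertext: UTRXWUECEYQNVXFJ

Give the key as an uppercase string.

QNUI

  i= 0: U-E = 16 → Q
  i= 1: T-G = 13 → N
  i= 2: R-X = 20 → U
  i= 3: X-P =  8 → I
  i= 4: W-G = 16 → Q
  i= 5: U-H = 13 → N
  i= 6: E-K = 20 → U
  i= 7: C-U =  8 → I
  i= 8: E-O = 16 → Q
  i= 9: Y-L = 13 → N
  i=10: Q-W = 20 → U
  i=11: N-F =  8 → I
  i=12: V-F = 16 → Q
  i=13: X-K = 13 → N
  i=14: F-L = 20 → U
  i=15: J-B =  8 → I
  shifts repeat with period 4: QNUI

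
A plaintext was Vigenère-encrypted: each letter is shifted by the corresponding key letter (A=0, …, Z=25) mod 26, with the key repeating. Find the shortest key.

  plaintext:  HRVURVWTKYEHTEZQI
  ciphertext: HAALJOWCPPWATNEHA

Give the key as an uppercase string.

AJFRST

  i= 0: H-H =  0 → A
  i= 1: A-R =  9 → J
  i= 2: A-V =  5 → F
  i= 3: L-U = 17 → R
  i= 4: J-R = 18 → S
  i= 5: O-V = 19 → T
  i= 6: W-W =  0 → A
  i= 7: C-T =  9 → J
  i= 8: P-K =  5 → F
  i= 9: P-Y = 17 → R
  i=10: W-E = 18 → S
  i=11: A-H = 19 → T
  i=12: T-T =  0 → A
  i=13: N-E =  9 → J
  i=14: E-Z =  5 → F
  i=15: H-Q = 17 → R
  i=16: A-I = 18 → S
  shifts repeat with period 6: AJFRST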